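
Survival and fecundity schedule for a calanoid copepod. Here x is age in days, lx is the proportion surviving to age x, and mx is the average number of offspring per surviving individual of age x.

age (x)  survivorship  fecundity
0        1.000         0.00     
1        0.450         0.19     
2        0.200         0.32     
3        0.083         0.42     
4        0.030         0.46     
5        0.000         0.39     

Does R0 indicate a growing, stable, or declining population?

R0 = Σ lx·mx = 0 + 0.0855 + 0.064 + 0.03486 + 0.0138 + 0 = 0.19816
R0 < 1, so the population is declining.

declining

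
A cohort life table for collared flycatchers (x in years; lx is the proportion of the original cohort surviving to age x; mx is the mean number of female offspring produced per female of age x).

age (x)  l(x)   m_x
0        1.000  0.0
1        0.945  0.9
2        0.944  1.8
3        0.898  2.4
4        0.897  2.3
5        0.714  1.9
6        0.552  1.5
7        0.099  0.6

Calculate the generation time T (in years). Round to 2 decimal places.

3.45

lx·mx: 0, 0.8505, 1.6992, 2.1552, 2.0631, 1.3566, 0.828, 0.0594 → R0 = 9.012
x·lx·mx: 0, 0.8505, 3.3984, 6.4656, 8.2524, 6.783, 4.968, 0.4158 → Σ = 31.1337
T = 31.1337 / 9.012 = 3.454694… → 3.45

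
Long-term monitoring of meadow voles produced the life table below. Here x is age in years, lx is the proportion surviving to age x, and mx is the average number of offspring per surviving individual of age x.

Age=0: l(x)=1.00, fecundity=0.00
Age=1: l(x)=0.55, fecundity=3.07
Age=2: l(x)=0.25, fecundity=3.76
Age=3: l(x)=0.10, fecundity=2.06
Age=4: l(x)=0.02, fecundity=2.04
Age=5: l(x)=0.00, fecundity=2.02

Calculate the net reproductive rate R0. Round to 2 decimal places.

2.88

lx·mx by age: 0, 1.6885, 0.94, 0.206, 0.0408, 0
R0 = Σ lx·mx = 2.8753 → 2.88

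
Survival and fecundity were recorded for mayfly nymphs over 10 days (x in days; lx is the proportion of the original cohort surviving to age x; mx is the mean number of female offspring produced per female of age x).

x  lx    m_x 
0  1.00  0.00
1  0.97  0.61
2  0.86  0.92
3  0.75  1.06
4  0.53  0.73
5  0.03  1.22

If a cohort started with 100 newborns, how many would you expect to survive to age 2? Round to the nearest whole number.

Expected survivors = N0 · l_2 = 100 × 0.86 = 86 → 86

86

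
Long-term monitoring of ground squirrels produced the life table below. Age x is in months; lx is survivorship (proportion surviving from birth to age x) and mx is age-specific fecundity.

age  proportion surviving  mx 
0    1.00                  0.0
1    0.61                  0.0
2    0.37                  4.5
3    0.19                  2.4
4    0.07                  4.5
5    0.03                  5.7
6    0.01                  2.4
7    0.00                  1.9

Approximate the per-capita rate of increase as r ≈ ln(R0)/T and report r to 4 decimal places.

R0 = Σ lx·mx = 0 + 0 + 1.665 + 0.456 + 0.315 + 0.171 + 0.024 + 0 = 2.631
Σ x·lx·mx = 6.957; T = 6.957/2.631 = 2.64424…
r ≈ ln(R0)/T = ln(2.631)/2.64424… = 0.365838… → 0.3658

0.3658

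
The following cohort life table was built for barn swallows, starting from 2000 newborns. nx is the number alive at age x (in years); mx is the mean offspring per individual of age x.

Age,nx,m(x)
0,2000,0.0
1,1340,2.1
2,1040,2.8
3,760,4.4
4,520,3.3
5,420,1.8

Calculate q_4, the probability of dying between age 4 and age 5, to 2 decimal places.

0.19

lx = nx/n0 = nx/2000: 1, 0.67, 0.52, 0.38, 0.26, 0.21
q_4 = (l_4 − l_5) / l_4 = (0.26 − 0.21) / 0.26
     = 0.05 / 0.26 = 0.192308… → 0.19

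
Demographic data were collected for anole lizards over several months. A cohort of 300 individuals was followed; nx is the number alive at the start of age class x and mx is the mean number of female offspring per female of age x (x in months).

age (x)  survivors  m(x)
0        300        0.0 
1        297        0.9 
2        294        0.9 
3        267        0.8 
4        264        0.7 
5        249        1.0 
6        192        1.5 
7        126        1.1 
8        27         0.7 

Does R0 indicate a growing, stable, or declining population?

lx = nx/n0 = nx/300: 1, 0.99, 0.98, 0.89, 0.88, 0.83, 0.64, 0.42, 0.09
R0 = Σ lx·mx = 0 + 0.891 + 0.882 + 0.712 + 0.616 + 0.83 + 0.96 + 0.462 + 0.063 = 5.416
R0 > 1, so the population is growing.

growing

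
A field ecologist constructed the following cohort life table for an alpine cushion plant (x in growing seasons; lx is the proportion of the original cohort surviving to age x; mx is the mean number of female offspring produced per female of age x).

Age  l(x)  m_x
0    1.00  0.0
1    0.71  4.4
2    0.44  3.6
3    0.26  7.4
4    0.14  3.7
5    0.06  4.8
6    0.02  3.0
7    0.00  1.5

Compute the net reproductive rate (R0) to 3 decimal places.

7.498

lx·mx by age: 0, 3.124, 1.584, 1.924, 0.518, 0.288, 0.06, 0
R0 = Σ lx·mx = 7.498 → 7.498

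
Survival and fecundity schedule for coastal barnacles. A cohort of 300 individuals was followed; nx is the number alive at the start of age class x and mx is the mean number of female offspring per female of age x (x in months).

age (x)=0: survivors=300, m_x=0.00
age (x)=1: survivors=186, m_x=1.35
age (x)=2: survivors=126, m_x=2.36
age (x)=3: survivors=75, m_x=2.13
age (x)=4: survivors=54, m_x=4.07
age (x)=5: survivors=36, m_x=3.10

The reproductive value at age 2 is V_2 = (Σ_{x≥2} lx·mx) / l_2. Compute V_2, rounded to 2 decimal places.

lx = nx/n0 = nx/300: 1, 0.62, 0.42, 0.25, 0.18, 0.12
lx·mx for x ≥ 2: 0.9912, 0.5325, 0.7326, 0.372 → sum = 2.6283
V_2 = 2.6283 / l_2 = 2.6283 / 0.42 = 6.257857… → 6.26

6.26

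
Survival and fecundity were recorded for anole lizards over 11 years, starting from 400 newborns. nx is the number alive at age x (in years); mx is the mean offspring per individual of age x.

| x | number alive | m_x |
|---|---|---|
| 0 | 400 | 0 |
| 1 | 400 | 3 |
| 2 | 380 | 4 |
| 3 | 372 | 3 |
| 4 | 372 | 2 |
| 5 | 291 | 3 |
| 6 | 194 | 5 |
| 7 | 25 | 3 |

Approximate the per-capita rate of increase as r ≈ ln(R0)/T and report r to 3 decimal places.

0.852

lx = nx/n0 = nx/400: 1, 1, 0.95, 0.93, 0.93, 0.7275, 0.485, 0.0625
R0 = Σ lx·mx = 0 + 3 + 3.8 + 2.79 + 1.86 + 2.1825 + 2.425 + 0.1875 = 16.245
Σ x·lx·mx = 53.185; T = 53.185/16.245 = 3.27393…
r ≈ ln(R0)/T = ln(16.245)/3.27393… = 0.85151… → 0.852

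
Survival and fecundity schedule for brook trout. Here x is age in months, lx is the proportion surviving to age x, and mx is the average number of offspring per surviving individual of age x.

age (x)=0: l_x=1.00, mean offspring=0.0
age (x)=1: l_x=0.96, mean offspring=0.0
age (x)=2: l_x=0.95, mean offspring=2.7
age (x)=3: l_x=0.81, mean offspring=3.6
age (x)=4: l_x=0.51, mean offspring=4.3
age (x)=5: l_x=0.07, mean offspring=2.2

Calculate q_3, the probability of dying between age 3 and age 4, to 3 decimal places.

q_3 = (l_3 − l_4) / l_3 = (0.81 − 0.51) / 0.81
     = 0.3 / 0.81 = 0.37037… → 0.370

0.370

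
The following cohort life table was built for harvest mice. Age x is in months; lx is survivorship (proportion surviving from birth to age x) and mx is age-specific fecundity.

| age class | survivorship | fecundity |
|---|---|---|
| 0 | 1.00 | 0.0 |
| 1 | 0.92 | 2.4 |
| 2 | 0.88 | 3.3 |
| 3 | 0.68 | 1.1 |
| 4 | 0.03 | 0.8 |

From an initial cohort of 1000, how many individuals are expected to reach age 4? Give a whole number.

Expected survivors = N0 · l_4 = 1000 × 0.03 = 30 → 30

30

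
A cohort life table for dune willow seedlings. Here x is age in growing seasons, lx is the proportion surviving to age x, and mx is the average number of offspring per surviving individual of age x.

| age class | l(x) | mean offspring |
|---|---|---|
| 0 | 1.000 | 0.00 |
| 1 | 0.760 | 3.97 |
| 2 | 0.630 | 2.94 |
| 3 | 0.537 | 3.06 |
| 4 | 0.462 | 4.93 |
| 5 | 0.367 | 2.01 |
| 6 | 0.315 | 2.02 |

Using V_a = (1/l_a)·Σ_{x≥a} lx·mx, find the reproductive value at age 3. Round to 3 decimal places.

lx·mx for x ≥ 3: 1.64322, 2.27766, 0.73767, 0.6363 → sum = 5.29485
V_3 = 5.29485 / l_3 = 5.29485 / 0.537 = 9.860056… → 9.860

9.860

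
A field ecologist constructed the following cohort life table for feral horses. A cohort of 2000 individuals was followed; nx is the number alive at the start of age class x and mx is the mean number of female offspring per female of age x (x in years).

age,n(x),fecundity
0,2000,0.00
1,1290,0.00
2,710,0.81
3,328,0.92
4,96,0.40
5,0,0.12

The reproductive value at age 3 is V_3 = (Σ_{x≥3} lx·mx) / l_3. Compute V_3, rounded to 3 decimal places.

1.037

lx = nx/n0 = nx/2000: 1, 0.645, 0.355, 0.164, 0.048, 0
lx·mx for x ≥ 3: 0.15088, 0.0192, 0 → sum = 0.17008
V_3 = 0.17008 / l_3 = 0.17008 / 0.164 = 1.037073… → 1.037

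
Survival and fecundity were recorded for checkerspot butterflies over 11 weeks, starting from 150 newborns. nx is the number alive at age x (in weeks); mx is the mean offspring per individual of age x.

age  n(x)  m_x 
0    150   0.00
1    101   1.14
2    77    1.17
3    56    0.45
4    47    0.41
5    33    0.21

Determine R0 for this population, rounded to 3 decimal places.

1.711

lx = nx/n0 = nx/150: 1, 0.67333…, 0.51333…, 0.37333…, 0.31333…, 0.22
lx·mx by age: 0, 0.7676…, 0.6006…, 0.168…, 0.128467…, 0.0462
R0 = Σ lx·mx = 1.710867… → 1.711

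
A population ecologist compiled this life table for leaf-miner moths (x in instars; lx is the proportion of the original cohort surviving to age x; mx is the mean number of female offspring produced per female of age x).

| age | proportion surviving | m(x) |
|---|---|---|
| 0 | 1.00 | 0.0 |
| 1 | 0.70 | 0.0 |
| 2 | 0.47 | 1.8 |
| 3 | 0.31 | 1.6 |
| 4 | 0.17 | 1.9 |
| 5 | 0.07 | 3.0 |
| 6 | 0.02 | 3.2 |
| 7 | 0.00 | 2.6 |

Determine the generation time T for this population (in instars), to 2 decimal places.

3.05

lx·mx: 0, 0, 0.846, 0.496, 0.323, 0.21, 0.064, 0 → R0 = 1.939
x·lx·mx: 0, 0, 1.692, 1.488, 1.292, 1.05, 0.384, 0 → Σ = 5.906
T = 5.906 / 1.939 = 3.0459… → 3.05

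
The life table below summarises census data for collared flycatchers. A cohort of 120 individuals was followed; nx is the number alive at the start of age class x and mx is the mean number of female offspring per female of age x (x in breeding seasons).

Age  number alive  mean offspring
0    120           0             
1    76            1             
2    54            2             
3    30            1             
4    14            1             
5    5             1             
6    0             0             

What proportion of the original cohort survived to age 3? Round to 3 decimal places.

l_3 = n_3/n_0 = 30/120 = 0.25 → 0.250

0.250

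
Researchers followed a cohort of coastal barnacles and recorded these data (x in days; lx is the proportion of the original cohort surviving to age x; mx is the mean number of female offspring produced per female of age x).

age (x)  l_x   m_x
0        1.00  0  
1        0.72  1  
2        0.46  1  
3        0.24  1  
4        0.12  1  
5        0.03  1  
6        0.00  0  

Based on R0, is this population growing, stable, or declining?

R0 = Σ lx·mx = 0 + 0.72 + 0.46 + 0.24 + 0.12 + 0.03 + 0 = 1.57
R0 > 1, so the population is growing.

growing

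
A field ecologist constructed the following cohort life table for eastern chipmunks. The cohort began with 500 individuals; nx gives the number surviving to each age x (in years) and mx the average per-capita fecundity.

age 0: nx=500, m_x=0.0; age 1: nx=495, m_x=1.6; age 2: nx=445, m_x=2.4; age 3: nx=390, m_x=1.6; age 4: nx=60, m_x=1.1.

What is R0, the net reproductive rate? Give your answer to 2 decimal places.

5.10

lx = nx/n0 = nx/500: 1, 0.99, 0.89, 0.78, 0.12
lx·mx by age: 0, 1.584, 2.136, 1.248, 0.132
R0 = Σ lx·mx = 5.1 → 5.10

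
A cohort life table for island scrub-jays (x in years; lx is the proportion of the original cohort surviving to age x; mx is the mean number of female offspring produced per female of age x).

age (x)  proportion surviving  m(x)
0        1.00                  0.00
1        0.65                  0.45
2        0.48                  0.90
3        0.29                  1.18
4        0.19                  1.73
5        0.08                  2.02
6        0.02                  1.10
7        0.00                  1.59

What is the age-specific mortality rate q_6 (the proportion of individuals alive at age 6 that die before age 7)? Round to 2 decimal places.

q_6 = (l_6 − l_7) / l_6 = (0.02 − 0) / 0.02
     = 0.02 / 0.02 = 1 → 1.00

1.00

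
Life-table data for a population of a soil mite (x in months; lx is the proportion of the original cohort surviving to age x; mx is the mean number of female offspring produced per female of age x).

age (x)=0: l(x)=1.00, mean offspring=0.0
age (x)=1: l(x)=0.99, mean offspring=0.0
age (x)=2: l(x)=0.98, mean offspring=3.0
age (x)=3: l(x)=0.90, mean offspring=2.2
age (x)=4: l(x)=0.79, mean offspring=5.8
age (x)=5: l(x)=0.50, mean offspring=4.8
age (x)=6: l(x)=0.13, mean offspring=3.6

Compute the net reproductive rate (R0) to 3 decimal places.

12.370

lx·mx by age: 0, 0, 2.94, 1.98, 4.582, 2.4, 0.468
R0 = Σ lx·mx = 12.37 → 12.370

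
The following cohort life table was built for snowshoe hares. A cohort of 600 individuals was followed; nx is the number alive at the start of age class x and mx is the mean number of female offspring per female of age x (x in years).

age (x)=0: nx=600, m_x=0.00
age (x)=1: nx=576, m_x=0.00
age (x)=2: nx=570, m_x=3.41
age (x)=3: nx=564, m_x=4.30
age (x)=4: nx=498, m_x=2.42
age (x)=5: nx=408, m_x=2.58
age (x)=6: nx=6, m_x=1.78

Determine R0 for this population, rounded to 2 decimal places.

lx = nx/n0 = nx/600: 1, 0.96, 0.95, 0.94, 0.83, 0.68, 0.01
lx·mx by age: 0, 0, 3.2395, 4.042, 2.0086, 1.7544, 0.0178
R0 = Σ lx·mx = 11.0623 → 11.06

11.06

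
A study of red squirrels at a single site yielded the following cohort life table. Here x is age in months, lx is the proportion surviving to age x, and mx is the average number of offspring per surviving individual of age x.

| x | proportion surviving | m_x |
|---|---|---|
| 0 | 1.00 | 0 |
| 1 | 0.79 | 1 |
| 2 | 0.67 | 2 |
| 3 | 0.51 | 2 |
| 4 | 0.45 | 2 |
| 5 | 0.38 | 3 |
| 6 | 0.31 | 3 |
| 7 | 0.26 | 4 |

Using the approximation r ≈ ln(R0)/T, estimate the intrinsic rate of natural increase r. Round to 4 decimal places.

0.4913

R0 = Σ lx·mx = 0 + 0.79 + 1.34 + 1.02 + 0.9 + 1.14 + 0.93 + 1.04 = 7.16
Σ x·lx·mx = 28.69; T = 28.69/7.16 = 4.00698…
r ≈ ln(R0)/T = ln(7.16)/4.00698… = 0.49127… → 0.4913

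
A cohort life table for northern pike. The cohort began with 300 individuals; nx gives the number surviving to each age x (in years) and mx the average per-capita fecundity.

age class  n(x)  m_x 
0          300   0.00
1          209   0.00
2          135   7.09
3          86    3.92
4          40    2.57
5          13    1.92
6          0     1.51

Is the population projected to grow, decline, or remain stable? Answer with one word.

lx = nx/n0 = nx/300: 1, 0.69667…, 0.45, 0.28667…, 0.13333…, 0.04333…, 0
R0 = Σ lx·mx = 0 + 0 + 3.1905 + 1.123733… + 0.342667… + 0.0832… + 0 = 4.7401…
R0 > 1, so the population is growing.

growing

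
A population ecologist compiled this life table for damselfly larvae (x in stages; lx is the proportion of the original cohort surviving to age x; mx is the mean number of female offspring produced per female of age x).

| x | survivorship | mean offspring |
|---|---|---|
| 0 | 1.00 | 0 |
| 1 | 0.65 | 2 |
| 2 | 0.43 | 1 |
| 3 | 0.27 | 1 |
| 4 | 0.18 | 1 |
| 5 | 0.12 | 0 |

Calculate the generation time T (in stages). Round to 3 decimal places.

lx·mx: 0, 1.3, 0.43, 0.27, 0.18, 0 → R0 = 2.18
x·lx·mx: 0, 1.3, 0.86, 0.81, 0.72, 0 → Σ = 3.69
T = 3.69 / 2.18 = 1.692661… → 1.693

1.693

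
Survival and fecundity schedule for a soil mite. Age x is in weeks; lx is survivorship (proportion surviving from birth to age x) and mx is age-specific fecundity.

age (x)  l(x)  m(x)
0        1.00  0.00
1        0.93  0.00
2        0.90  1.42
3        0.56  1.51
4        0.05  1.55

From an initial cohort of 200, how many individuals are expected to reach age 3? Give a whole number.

Expected survivors = N0 · l_3 = 200 × 0.56 = 112 → 112

112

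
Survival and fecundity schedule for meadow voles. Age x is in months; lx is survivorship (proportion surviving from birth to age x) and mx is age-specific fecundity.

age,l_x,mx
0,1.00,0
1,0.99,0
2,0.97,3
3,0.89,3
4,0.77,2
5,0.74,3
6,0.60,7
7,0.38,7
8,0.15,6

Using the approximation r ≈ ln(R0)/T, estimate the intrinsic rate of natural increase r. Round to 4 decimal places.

0.5913

R0 = Σ lx·mx = 0 + 0 + 2.91 + 2.67 + 1.54 + 2.22 + 4.2 + 2.66 + 0.9 = 17.1
Σ x·lx·mx = 82.11; T = 82.11/17.1 = 4.80175…
r ≈ ln(R0)/T = ln(17.1)/4.80175… = 0.591259… → 0.5913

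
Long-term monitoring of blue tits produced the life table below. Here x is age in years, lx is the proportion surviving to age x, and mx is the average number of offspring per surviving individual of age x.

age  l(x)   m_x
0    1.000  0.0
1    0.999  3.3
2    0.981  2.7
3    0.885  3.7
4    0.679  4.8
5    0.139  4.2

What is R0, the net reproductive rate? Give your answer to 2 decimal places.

lx·mx by age: 0, 3.2967, 2.6487, 3.2745, 3.2592, 0.5838
R0 = Σ lx·mx = 13.0629 → 13.06

13.06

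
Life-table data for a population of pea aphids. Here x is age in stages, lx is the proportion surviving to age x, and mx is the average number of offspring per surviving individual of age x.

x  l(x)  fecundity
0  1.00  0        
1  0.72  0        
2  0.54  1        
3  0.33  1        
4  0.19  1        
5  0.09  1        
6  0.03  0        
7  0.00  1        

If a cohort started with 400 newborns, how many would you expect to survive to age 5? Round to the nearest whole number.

Expected survivors = N0 · l_5 = 400 × 0.09 = 36 → 36

36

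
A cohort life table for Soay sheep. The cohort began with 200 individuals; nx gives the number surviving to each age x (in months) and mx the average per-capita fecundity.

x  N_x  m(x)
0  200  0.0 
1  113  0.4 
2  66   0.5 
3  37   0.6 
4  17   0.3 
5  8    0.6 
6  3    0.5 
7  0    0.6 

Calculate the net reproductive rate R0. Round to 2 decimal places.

0.56

lx = nx/n0 = nx/200: 1, 0.565, 0.33, 0.185, 0.085, 0.04, 0.015, 0
lx·mx by age: 0, 0.226, 0.165, 0.111, 0.0255, 0.024, 0.0075, 0
R0 = Σ lx·mx = 0.559 → 0.56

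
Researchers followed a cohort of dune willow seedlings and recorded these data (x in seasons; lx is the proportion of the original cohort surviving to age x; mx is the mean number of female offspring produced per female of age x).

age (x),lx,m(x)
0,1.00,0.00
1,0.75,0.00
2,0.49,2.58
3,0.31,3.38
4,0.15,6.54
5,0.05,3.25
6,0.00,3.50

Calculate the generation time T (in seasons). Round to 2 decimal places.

3.01

lx·mx: 0, 0, 1.2642, 1.0478, 0.981, 0.1625, 0 → R0 = 3.4555
x·lx·mx: 0, 0, 2.5284, 3.1434, 3.924, 0.8125, 0 → Σ = 10.4083
T = 10.4083 / 3.4555 = 3.012097… → 3.01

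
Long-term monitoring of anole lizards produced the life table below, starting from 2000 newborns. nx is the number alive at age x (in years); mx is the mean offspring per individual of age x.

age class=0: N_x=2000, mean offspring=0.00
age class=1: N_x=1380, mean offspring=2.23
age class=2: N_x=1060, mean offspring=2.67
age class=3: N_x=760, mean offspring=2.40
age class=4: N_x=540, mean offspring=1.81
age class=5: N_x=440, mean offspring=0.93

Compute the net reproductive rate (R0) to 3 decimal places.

lx = nx/n0 = nx/2000: 1, 0.69, 0.53, 0.38, 0.27, 0.22
lx·mx by age: 0, 1.5387, 1.4151, 0.912, 0.4887, 0.2046
R0 = Σ lx·mx = 4.5591 → 4.559

4.559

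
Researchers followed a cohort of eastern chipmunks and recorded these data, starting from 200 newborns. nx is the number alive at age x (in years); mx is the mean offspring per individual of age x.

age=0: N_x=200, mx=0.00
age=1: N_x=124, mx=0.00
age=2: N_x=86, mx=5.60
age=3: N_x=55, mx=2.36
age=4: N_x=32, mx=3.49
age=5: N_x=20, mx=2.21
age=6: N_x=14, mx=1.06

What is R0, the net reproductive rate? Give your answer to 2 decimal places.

lx = nx/n0 = nx/200: 1, 0.62, 0.43, 0.275, 0.16, 0.1, 0.07
lx·mx by age: 0, 0, 2.408, 0.649, 0.5584, 0.221, 0.0742
R0 = Σ lx·mx = 3.9106 → 3.91

3.91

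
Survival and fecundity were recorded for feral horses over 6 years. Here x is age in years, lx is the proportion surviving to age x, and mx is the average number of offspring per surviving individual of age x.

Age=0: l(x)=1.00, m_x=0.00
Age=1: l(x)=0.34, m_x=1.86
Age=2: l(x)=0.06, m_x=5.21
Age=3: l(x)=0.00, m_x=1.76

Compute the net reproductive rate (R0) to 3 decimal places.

lx·mx by age: 0, 0.6324, 0.3126, 0
R0 = Σ lx·mx = 0.945 → 0.945

0.945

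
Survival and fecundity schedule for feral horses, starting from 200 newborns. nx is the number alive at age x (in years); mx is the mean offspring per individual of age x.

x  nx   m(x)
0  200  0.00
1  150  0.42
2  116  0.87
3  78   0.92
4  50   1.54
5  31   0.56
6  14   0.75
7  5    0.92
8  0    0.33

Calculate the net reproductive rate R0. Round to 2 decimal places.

lx = nx/n0 = nx/200: 1, 0.75, 0.58, 0.39, 0.25, 0.155, 0.07, 0.025, 0
lx·mx by age: 0, 0.315, 0.5046, 0.3588, 0.385, 0.0868, 0.0525, 0.023, 0
R0 = Σ lx·mx = 1.7257 → 1.73

1.73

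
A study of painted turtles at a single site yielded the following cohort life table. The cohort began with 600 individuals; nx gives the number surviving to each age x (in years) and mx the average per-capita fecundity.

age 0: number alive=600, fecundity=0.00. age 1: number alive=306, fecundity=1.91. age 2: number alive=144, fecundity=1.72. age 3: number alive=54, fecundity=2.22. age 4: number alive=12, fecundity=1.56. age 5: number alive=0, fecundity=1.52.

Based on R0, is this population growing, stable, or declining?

lx = nx/n0 = nx/600: 1, 0.51, 0.24, 0.09, 0.02, 0
R0 = Σ lx·mx = 0 + 0.9741 + 0.4128 + 0.1998 + 0.0312 + 0 = 1.6179
R0 > 1, so the population is growing.

growing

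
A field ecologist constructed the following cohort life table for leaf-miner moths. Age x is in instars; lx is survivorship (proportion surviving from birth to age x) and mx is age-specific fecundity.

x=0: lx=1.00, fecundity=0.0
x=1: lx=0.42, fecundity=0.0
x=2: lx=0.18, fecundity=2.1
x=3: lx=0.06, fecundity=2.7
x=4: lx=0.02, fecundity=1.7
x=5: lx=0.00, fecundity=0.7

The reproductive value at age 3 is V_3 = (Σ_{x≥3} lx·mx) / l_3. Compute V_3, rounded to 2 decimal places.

3.27

lx·mx for x ≥ 3: 0.162, 0.034, 0 → sum = 0.196
V_3 = 0.196 / l_3 = 0.196 / 0.06 = 3.266667… → 3.27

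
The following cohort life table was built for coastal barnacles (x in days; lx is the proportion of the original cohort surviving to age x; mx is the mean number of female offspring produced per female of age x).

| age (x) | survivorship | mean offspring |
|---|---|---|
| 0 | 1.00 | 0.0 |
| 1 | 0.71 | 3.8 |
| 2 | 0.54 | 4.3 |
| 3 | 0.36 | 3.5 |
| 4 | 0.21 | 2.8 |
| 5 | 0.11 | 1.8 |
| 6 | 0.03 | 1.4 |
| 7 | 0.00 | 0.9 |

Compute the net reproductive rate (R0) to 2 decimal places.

7.11

lx·mx by age: 0, 2.698, 2.322, 1.26, 0.588, 0.198, 0.042, 0
R0 = Σ lx·mx = 7.108 → 7.11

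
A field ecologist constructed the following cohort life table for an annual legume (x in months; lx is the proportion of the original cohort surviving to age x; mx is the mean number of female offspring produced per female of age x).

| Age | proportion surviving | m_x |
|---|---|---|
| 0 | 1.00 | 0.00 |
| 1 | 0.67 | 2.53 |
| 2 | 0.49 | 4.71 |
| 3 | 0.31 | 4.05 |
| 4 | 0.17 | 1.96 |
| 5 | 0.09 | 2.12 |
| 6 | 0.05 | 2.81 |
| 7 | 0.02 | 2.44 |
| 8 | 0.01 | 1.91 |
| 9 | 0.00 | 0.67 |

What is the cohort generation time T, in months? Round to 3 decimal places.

lx·mx: 0, 1.6951, 2.3079, 1.2555, 0.3332, 0.1908, 0.1405, 0.0488, 0.0191, 0 → R0 = 5.9909
x·lx·mx: 0, 1.6951, 4.6158, 3.7665, 1.3328, 0.954, 0.843, 0.3416, 0.1528, 0 → Σ = 13.7016
T = 13.7016 / 5.9909 = 2.287069… → 2.287

2.287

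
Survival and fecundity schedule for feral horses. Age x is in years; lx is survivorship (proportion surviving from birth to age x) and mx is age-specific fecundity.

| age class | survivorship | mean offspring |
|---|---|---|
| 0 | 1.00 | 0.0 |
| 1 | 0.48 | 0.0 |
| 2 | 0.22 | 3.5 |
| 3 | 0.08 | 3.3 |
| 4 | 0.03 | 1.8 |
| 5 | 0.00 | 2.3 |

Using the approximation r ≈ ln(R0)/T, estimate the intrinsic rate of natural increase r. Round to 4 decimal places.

R0 = Σ lx·mx = 0 + 0 + 0.77 + 0.264 + 0.054 + 0 = 1.088
Σ x·lx·mx = 2.548; T = 2.548/1.088 = 2.34191…
r ≈ ln(R0)/T = ln(1.088)/2.34191… = 0.036014… → 0.0360

0.0360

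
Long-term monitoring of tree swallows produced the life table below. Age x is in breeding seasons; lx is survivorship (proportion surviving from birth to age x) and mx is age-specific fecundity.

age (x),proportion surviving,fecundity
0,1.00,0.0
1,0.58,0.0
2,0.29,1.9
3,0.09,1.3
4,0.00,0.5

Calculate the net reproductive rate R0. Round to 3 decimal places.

0.668

lx·mx by age: 0, 0, 0.551, 0.117, 0
R0 = Σ lx·mx = 0.668 → 0.668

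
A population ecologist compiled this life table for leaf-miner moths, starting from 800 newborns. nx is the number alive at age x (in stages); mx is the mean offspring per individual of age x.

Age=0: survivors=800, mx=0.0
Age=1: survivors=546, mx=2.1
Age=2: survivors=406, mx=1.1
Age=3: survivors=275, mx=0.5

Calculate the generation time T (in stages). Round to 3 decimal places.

lx = nx/n0 = nx/800: 1, 0.6825, 0.5075, 0.34375
lx·mx: 0, 1.43325, 0.55825, 0.171875 → R0 = 2.163375
x·lx·mx: 0, 1.43325, 1.1165, 0.515625 → Σ = 3.065375
T = 3.065375 / 2.163375 = 1.416941… → 1.417

1.417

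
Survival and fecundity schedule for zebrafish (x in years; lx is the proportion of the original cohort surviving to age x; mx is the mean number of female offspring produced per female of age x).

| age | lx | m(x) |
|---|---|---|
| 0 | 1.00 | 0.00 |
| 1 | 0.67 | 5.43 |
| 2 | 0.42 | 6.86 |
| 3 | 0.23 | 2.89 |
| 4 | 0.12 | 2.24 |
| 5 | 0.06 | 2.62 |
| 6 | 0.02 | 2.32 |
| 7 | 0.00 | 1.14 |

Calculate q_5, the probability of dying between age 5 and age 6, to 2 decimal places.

q_5 = (l_5 − l_6) / l_5 = (0.06 − 0.02) / 0.06
     = 0.04 / 0.06 = 0.666667… → 0.67

0.67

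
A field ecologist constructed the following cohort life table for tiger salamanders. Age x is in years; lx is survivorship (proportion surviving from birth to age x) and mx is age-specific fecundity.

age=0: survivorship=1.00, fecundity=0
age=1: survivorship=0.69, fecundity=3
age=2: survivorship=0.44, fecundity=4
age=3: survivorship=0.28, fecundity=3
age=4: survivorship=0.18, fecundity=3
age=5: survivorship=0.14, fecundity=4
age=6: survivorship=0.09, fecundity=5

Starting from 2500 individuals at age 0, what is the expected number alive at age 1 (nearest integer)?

1725

Expected survivors = N0 · l_1 = 2500 × 0.69 = 1725 → 1725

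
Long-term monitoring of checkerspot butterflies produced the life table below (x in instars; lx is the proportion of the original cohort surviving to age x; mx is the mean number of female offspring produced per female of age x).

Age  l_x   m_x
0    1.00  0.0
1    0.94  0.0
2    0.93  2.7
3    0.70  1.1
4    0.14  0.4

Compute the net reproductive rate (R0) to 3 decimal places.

lx·mx by age: 0, 0, 2.511, 0.77, 0.056
R0 = Σ lx·mx = 3.337 → 3.337

3.337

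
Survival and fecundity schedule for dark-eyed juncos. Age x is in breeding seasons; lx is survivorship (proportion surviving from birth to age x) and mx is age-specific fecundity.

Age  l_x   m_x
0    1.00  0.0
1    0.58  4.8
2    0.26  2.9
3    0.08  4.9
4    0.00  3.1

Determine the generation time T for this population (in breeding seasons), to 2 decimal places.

lx·mx: 0, 2.784, 0.754, 0.392, 0 → R0 = 3.93
x·lx·mx: 0, 2.784, 1.508, 1.176, 0 → Σ = 5.468
T = 5.468 / 3.93 = 1.391349… → 1.39

1.39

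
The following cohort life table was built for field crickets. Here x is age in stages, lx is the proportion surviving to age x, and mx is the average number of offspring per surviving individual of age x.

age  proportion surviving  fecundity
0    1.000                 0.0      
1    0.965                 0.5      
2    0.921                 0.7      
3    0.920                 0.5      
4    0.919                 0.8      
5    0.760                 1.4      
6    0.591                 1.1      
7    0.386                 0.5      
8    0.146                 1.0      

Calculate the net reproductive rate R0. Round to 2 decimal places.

4.38

lx·mx by age: 0, 0.4825, 0.6447, 0.46, 0.7352, 1.064, 0.6501, 0.193, 0.146
R0 = Σ lx·mx = 4.3755 → 4.38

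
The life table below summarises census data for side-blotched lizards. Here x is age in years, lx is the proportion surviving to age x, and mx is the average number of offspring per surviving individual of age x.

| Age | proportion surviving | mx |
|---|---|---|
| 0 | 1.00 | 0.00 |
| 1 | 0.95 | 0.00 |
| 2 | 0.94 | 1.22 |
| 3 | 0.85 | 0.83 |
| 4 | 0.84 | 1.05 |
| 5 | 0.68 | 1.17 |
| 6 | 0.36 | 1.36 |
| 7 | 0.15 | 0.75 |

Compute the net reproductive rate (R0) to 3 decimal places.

4.132

lx·mx by age: 0, 0, 1.1468, 0.7055, 0.882, 0.7956, 0.4896, 0.1125
R0 = Σ lx·mx = 4.132 → 4.132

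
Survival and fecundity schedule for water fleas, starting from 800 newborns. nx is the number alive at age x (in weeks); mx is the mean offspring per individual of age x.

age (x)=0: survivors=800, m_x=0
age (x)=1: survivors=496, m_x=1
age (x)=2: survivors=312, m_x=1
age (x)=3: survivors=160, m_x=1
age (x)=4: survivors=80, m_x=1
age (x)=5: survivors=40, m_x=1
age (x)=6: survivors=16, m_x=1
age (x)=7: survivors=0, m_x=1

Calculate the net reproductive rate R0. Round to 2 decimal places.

1.38

lx = nx/n0 = nx/800: 1, 0.62, 0.39, 0.2, 0.1, 0.05, 0.02, 0
lx·mx by age: 0, 0.62, 0.39, 0.2, 0.1, 0.05, 0.02, 0
R0 = Σ lx·mx = 1.38 → 1.38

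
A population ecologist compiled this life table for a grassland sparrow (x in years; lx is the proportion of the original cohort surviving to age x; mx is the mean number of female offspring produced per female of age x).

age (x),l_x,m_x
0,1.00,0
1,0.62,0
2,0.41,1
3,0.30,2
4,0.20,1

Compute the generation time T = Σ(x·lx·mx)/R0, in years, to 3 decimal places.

lx·mx: 0, 0, 0.41, 0.6, 0.2 → R0 = 1.21
x·lx·mx: 0, 0, 0.82, 1.8, 0.8 → Σ = 3.42
T = 3.42 / 1.21 = 2.826446… → 2.826

2.826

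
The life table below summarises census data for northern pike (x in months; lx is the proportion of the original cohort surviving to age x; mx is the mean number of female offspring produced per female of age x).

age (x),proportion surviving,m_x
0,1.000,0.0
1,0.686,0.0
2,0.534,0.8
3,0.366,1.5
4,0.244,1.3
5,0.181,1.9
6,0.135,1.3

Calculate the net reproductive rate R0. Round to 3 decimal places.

lx·mx by age: 0, 0, 0.4272, 0.549, 0.3172, 0.3439, 0.1755
R0 = Σ lx·mx = 1.8128 → 1.813

1.813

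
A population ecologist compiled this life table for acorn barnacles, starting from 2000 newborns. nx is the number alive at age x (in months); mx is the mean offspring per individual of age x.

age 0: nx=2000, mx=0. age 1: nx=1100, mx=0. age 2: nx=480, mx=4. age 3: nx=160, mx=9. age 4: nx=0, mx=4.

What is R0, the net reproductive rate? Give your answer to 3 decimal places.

1.680

lx = nx/n0 = nx/2000: 1, 0.55, 0.24, 0.08, 0
lx·mx by age: 0, 0, 0.96, 0.72, 0
R0 = Σ lx·mx = 1.68 → 1.680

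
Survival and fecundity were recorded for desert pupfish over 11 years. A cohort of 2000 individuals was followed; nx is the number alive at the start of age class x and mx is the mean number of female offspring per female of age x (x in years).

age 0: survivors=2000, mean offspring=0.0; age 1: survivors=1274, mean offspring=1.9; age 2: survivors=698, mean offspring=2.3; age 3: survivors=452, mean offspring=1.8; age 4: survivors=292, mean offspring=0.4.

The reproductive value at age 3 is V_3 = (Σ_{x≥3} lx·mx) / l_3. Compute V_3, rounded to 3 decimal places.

lx = nx/n0 = nx/2000: 1, 0.637, 0.349, 0.226, 0.146
lx·mx for x ≥ 3: 0.4068, 0.0584 → sum = 0.4652
V_3 = 0.4652 / l_3 = 0.4652 / 0.226 = 2.058407… → 2.058

2.058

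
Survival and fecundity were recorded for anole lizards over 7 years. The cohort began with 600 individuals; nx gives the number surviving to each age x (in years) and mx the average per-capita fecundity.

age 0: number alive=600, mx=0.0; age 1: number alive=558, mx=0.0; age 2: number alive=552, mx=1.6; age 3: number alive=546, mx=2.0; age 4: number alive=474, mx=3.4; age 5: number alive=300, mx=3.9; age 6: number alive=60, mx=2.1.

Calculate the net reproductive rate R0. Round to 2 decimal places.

8.14

lx = nx/n0 = nx/600: 1, 0.93, 0.92, 0.91, 0.79, 0.5, 0.1
lx·mx by age: 0, 0, 1.472, 1.82, 2.686, 1.95, 0.21
R0 = Σ lx·mx = 8.138 → 8.14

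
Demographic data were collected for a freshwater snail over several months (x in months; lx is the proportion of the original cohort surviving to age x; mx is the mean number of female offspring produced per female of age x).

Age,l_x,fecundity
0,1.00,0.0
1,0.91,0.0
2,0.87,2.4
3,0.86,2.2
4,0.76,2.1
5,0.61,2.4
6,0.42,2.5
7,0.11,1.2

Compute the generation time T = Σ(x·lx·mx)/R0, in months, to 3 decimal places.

lx·mx: 0, 0, 2.088, 1.892, 1.596, 1.464, 1.05, 0.132 → R0 = 8.222
x·lx·mx: 0, 0, 4.176, 5.676, 6.384, 7.32, 6.3, 0.924 → Σ = 30.78
T = 30.78 / 8.222 = 3.743615… → 3.744

3.744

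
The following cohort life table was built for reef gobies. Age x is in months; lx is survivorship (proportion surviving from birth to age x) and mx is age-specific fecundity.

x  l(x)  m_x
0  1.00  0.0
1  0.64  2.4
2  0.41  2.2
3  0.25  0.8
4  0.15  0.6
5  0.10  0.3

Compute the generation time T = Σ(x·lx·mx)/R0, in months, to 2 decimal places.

1.61

lx·mx: 0, 1.536, 0.902, 0.2, 0.09, 0.03 → R0 = 2.758
x·lx·mx: 0, 1.536, 1.804, 0.6, 0.36, 0.15 → Σ = 4.45
T = 4.45 / 2.758 = 1.613488… → 1.61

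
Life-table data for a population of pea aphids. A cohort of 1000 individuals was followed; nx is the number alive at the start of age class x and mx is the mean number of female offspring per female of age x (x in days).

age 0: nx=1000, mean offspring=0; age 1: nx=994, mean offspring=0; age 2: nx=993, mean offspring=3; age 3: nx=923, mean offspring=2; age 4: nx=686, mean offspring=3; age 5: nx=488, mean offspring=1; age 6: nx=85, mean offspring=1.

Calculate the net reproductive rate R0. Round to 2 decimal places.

7.46

lx = nx/n0 = nx/1000: 1, 0.994, 0.993, 0.923, 0.686, 0.488, 0.085
lx·mx by age: 0, 0, 2.979, 1.846, 2.058, 0.488, 0.085
R0 = Σ lx·mx = 7.456 → 7.46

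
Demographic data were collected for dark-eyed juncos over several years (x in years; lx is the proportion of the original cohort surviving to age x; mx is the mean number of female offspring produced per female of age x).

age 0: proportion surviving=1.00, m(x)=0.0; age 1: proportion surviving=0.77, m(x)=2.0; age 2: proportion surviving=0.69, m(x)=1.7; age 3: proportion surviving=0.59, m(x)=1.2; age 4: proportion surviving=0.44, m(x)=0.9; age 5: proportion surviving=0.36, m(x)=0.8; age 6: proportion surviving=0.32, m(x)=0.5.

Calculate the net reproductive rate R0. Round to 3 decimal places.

lx·mx by age: 0, 1.54, 1.173, 0.708, 0.396, 0.288, 0.16
R0 = Σ lx·mx = 4.265 → 4.265

4.265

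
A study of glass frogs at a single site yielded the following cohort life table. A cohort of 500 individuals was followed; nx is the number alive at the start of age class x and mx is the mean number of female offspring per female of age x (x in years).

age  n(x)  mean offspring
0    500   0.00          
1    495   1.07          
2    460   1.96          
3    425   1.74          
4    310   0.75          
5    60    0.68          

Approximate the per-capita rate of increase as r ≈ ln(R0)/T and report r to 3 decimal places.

0.682

lx = nx/n0 = nx/500: 1, 0.99, 0.92, 0.85, 0.62, 0.12
R0 = Σ lx·mx = 0 + 1.0593 + 1.8032 + 1.479 + 0.465 + 0.0816 = 4.8881
Σ x·lx·mx = 11.3707; T = 11.3707/4.8881 = 2.3262…
r ≈ ln(R0)/T = ln(4.8881)/2.3262… = 0.68214… → 0.682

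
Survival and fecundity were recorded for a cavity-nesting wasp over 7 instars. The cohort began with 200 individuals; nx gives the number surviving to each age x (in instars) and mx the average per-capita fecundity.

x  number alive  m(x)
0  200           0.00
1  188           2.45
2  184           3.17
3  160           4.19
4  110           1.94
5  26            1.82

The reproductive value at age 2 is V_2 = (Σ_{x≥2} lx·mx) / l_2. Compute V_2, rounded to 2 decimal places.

8.23

lx = nx/n0 = nx/200: 1, 0.94, 0.92, 0.8, 0.55, 0.13
lx·mx for x ≥ 2: 2.9164, 3.352, 1.067, 0.2366 → sum = 7.572
V_2 = 7.572 / l_2 = 7.572 / 0.92 = 8.230435… → 8.23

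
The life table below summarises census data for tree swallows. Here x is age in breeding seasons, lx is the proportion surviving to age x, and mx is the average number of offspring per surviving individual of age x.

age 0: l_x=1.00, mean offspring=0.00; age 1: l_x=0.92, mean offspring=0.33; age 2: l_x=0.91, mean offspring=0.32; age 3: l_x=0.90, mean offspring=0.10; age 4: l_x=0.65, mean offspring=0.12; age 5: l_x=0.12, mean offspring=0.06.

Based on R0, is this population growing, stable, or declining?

R0 = Σ lx·mx = 0 + 0.3036 + 0.2912 + 0.09 + 0.078 + 0.0072 = 0.77
R0 < 1, so the population is declining.

declining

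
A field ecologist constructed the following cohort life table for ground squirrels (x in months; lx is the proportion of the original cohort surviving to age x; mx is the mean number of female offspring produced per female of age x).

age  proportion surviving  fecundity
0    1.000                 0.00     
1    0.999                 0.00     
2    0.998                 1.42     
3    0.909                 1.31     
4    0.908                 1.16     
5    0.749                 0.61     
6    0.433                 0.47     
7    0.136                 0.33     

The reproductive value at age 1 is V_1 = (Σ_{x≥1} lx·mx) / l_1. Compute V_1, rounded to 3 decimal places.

4.371

lx·mx for x ≥ 1: 0, 1.41716, 1.19079, 1.05328, 0.45689, 0.20351, 0.04488 → sum = 4.36651
V_1 = 4.36651 / l_1 = 4.36651 / 0.999 = 4.370881… → 4.371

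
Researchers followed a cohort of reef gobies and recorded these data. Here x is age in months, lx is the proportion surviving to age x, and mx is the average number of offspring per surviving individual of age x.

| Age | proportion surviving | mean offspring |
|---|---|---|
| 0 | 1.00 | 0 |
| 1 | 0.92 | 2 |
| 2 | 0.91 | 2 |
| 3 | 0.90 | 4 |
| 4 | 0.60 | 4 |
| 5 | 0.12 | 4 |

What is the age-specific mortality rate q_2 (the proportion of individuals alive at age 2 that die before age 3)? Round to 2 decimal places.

q_2 = (l_2 − l_3) / l_2 = (0.91 − 0.9) / 0.91
     = 0.01 / 0.91 = 0.010989… → 0.01

0.01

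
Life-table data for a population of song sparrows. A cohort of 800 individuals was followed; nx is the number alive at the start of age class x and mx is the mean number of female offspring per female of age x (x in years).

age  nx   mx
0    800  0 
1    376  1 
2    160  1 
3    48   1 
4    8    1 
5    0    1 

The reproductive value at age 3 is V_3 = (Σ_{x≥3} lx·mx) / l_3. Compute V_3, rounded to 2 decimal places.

1.17

lx = nx/n0 = nx/800: 1, 0.47, 0.2, 0.06, 0.01, 0
lx·mx for x ≥ 3: 0.06, 0.01, 0 → sum = 0.07
V_3 = 0.07 / l_3 = 0.07 / 0.06 = 1.166667… → 1.17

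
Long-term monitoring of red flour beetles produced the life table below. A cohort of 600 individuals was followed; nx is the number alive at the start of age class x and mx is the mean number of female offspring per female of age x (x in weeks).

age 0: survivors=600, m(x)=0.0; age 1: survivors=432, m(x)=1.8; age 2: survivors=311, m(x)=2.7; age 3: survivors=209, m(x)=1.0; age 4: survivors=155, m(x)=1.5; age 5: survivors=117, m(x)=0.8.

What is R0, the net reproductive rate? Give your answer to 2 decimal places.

3.59

lx = nx/n0 = nx/600: 1, 0.72, 0.51833…, 0.34833…, 0.25833…, 0.195
lx·mx by age: 0, 1.296, 1.3995…, 0.348333…, 0.3875…, 0.156
R0 = Σ lx·mx = 3.587333… → 3.59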